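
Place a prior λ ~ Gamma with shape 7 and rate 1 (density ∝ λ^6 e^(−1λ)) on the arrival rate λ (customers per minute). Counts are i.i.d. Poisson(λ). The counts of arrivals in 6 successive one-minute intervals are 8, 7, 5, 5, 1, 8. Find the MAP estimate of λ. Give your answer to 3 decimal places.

λ̂_MAP = 5.714

Σxᵢ = 8+7+5+5+1+8 = 34, with n = 6.
Posterior ∝ λ^6e^(−1λ) · λ^34e^(−6λ) = λ^40e^(−7λ), i.e. Gamma(shape=41, rate=7).
The mode of a Gamma(a, b) with a ≥ 1 (shape–rate) is (a−1)/b = 40/7 ≈ 5.714.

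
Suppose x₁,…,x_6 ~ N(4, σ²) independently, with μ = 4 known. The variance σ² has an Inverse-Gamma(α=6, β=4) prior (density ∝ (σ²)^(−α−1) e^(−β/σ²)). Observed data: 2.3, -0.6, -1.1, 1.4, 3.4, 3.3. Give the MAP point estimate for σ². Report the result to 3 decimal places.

σ̂²_MAP = 3.284

Sum of squared deviations about the known mean: SS = (2.3−4)² + (-0.6−4)² + (-1.1−4)² + (1.4−4)² + (3.4−4)² + (3.3−4)² = 57.67.
The Normal likelihood contributes (σ²)^(−n/2) exp(−SS/(2σ²)), so the posterior is Inverse-Gamma(α + n/2, β + SS/2) = Inverse-Gamma(9, 32.835).
The mode of Inverse-Gamma(a, b) is b/(a+1) = 32.835/10 ≈ 3.284.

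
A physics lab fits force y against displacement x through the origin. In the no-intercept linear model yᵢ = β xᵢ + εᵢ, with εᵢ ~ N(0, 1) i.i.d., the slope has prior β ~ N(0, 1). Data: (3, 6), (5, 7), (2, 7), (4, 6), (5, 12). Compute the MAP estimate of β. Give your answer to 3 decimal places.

β̂_MAP = 1.888

log p(β | y) = −Σ(yᵢ − βxᵢ)²/(2·1) − β²/(2·1) + const.
Setting the derivative to zero: Σxᵢ(yᵢ − βxᵢ)/1 − β/1 = 0, so β = Σxᵢyᵢ / (Σxᵢ² + σ²/τ²).
Σxᵢyᵢ = 3·6 + 5·7 + 2·7 + 4·6 + 5·12 = 151; Σxᵢ² = 79; σ²/τ² = 1.
β̂_MAP = 151 / (79 + 1) = 151/80 ≈ 1.888.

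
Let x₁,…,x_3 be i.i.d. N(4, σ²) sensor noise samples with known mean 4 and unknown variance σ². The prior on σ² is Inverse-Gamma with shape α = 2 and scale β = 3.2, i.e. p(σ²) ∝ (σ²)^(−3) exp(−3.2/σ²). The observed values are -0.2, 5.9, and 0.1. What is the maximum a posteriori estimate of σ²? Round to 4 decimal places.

σ̂²_MAP = 4.7622

Sum of squared deviations about the known mean: SS = (-0.2−4)² + (5.9−4)² + (0.1−4)² = 36.46.
The Normal likelihood contributes (σ²)^(−n/2) exp(−SS/(2σ²)), so the posterior is Inverse-Gamma(α + n/2, β + SS/2) = Inverse-Gamma(3.5, 21.43).
The mode of Inverse-Gamma(a, b) is b/(a+1) = 21.43/4.5 ≈ 4.7622.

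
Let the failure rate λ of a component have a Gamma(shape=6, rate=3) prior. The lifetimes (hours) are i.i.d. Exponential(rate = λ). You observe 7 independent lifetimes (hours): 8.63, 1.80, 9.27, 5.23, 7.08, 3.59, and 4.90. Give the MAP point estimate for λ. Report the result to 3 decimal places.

λ̂_MAP = 0.276

The Exponential(rate=λ) likelihood is ∝ λ^n e^(−λΣtᵢ). Here n = 7 and Σtᵢ = 8.63 + 1.80 + 9.27 + 5.23 + 7.08 + 3.59 + 4.90 = 40.50.
Posterior ∝ λ^5e^(−3λ) · λ^7e^(−40.50λ) = λ^12e^(−43.50λ), i.e. Gamma(13, 43.50).
Mode = (a−1)/b = 12/43.50 ≈ 0.276.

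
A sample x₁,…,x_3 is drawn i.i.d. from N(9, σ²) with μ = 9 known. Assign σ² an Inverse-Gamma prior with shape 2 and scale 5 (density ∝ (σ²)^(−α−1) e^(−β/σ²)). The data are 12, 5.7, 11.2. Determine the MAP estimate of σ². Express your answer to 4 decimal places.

Sum of squared deviations about the known mean: SS = (12−9)² + (5.7−9)² + (11.2−9)² = 24.73.
The Normal likelihood contributes (σ²)^(−n/2) exp(−SS/(2σ²)), so the posterior is Inverse-Gamma(α + n/2, β + SS/2) = Inverse-Gamma(3.5, 17.365).
The mode of Inverse-Gamma(a, b) is b/(a+1) = 17.365/4.5 ≈ 3.8589.

σ̂²_MAP = 3.8589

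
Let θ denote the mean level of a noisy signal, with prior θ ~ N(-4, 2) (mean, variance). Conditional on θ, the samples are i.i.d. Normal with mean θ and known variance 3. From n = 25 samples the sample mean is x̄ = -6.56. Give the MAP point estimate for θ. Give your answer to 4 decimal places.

n = 25, x̄ = -6.56.
For a Normal prior and Normal likelihood with known variance, the posterior is Normal; its mode equals its mean, the precision-weighted average.
Prior precision 1/σ₀² = 1/2 = 0.5; data precision n/σ² = 25/3.
θ̂ = (0.5·(-4) + (25/3)·(-6.56)) / (0.5 + 25/3) = (-170/3)/(53/6) = -340/53 ≈ -6.4151.

θ̂_MAP = -6.4151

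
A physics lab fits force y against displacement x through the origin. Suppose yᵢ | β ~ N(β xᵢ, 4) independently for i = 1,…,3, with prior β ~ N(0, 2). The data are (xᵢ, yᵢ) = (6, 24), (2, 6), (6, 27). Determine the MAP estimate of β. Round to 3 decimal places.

β̂_MAP = 4.077

log p(β | y) = −Σ(yᵢ − βxᵢ)²/(2·4) − β²/(2·2) + const.
Setting the derivative to zero: Σxᵢ(yᵢ − βxᵢ)/4 − β/2 = 0, so β = Σxᵢyᵢ / (Σxᵢ² + σ²/τ²).
Σxᵢyᵢ = 6·24 + 2·6 + 6·27 = 318; Σxᵢ² = 76; σ²/τ² = 2.
β̂_MAP = 318 / (76 + 2) = 318/78 ≈ 4.077.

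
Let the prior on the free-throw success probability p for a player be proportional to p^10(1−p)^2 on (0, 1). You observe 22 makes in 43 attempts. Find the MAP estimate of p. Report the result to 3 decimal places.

p̂_MAP = 0.582

The prior density ∝ p^10(1−p)^2 is the kernel of Beta(11, 3).
Data: 22 successes in 43 trials. The binomial likelihood contributes p^22(1−p)^21, so the posterior is Beta(11+22, 3+21) = Beta(33, 24).
For Beta(a, b) with a, b > 1 the mode is (a−1)/(a+b−2) = 32/55 ≈ 0.582.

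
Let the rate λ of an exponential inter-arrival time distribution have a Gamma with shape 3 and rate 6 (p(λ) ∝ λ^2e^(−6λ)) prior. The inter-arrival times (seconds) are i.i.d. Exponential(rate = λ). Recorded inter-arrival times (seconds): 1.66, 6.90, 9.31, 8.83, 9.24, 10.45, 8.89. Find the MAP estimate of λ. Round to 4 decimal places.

The Exponential(rate=λ) likelihood is ∝ λ^n e^(−λΣtᵢ). Here n = 7 and Σtᵢ = 1.66 + 6.90 + 9.31 + 8.83 + 9.24 + 10.45 + 8.89 = 55.28.
Posterior ∝ λ^2e^(−6λ) · λ^7e^(−55.28λ) = λ^9e^(−61.28λ), i.e. Gamma(10, 61.28).
Mode = (a−1)/b = 9/61.28 ≈ 0.1469.

λ̂_MAP = 0.1469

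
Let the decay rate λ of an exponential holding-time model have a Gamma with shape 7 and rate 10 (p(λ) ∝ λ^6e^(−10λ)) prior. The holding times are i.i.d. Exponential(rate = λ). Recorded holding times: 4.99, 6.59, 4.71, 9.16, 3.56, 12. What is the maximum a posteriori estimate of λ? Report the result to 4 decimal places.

The Exponential(rate=λ) likelihood is ∝ λ^n e^(−λΣtᵢ). Here n = 6 and Σtᵢ = 4.99 + 6.59 + 4.71 + 9.16 + 3.56 + 12 = 41.01.
Posterior ∝ λ^6e^(−10λ) · λ^6e^(−41.01λ) = λ^12e^(−51.01λ), i.e. Gamma(13, 51.01).
Mode = (a−1)/b = 12/51.01 ≈ 0.2352.

λ̂_MAP = 0.2352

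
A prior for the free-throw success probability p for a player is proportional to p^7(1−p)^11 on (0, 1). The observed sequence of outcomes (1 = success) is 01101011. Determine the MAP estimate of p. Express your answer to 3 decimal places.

The prior density ∝ p^7(1−p)^11 is the kernel of Beta(8, 12).
Data: 5 successes in 8 trials (from the sequence). The binomial likelihood contributes p^5(1−p)^3, so the posterior is Beta(8+5, 12+3) = Beta(13, 15).
For Beta(a, b) with a, b > 1 the mode is (a−1)/(a+b−2) = 12/26 ≈ 0.462.

p̂_MAP = 0.462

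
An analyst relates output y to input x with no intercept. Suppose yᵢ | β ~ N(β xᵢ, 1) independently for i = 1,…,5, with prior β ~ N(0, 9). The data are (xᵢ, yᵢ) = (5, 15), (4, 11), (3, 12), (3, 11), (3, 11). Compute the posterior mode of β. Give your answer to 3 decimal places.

log p(β | y) = −Σ(yᵢ − βxᵢ)²/(2·1) − β²/(2·9) + const.
Setting the derivative to zero: Σxᵢ(yᵢ − βxᵢ)/1 − β/9 = 0, so β = Σxᵢyᵢ / (Σxᵢ² + σ²/τ²).
Σxᵢyᵢ = 5·15 + 4·11 + 3·12 + 3·11 + 3·11 = 221; Σxᵢ² = 68; σ²/τ² = 1/9.
β̂_MAP = 221 / (68 + 1/9) = 221/(613/9) = 1989/613 ≈ 3.245.

β̂_MAP = 3.245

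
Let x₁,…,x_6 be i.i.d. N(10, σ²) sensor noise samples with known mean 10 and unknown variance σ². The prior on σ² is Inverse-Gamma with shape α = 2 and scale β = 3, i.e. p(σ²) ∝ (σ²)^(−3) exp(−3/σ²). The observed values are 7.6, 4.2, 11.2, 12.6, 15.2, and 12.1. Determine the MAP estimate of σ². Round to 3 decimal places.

Sum of squared deviations about the known mean: SS = (7.6−10)² + (4.2−10)² + (11.2−10)² + (12.6−10)² + (15.2−10)² + (12.1−10)² = 79.05.
The Normal likelihood contributes (σ²)^(−n/2) exp(−SS/(2σ²)), so the posterior is Inverse-Gamma(α + n/2, β + SS/2) = Inverse-Gamma(5, 42.525).
The mode of Inverse-Gamma(a, b) is b/(a+1) = 42.525/6 ≈ 7.088.

σ̂²_MAP = 7.088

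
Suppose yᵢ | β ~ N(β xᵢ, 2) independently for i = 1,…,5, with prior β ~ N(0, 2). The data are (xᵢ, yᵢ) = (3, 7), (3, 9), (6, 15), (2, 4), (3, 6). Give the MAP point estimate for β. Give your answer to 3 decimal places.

β̂_MAP = 2.412

log p(β | y) = −Σ(yᵢ − βxᵢ)²/(2·2) − β²/(2·2) + const.
Setting the derivative to zero: Σxᵢ(yᵢ − βxᵢ)/2 − β/2 = 0, so β = Σxᵢyᵢ / (Σxᵢ² + σ²/τ²).
Σxᵢyᵢ = 3·7 + 3·9 + 6·15 + 2·4 + 3·6 = 164; Σxᵢ² = 67; σ²/τ² = 1.
β̂_MAP = 164 / (67 + 1) = 164/68 ≈ 2.412.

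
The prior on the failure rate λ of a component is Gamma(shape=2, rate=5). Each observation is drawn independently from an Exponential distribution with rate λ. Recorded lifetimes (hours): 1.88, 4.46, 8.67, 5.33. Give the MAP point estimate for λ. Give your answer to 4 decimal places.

The Exponential(rate=λ) likelihood is ∝ λ^n e^(−λΣtᵢ). Here n = 4 and Σtᵢ = 1.88 + 4.46 + 8.67 + 5.33 = 20.34.
Posterior ∝ λe^(−5λ) · λ^4e^(−20.34λ) = λ^5e^(−25.34λ), i.e. Gamma(6, 25.34).
Mode = (a−1)/b = 5/25.34 ≈ 0.1973.

λ̂_MAP = 0.1973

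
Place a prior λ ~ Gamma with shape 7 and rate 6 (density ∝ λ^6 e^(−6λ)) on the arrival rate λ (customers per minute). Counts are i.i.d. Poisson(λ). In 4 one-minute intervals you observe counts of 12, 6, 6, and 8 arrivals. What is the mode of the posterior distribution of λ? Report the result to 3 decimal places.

λ̂_MAP = 3.800

Σxᵢ = 12+6+6+8 = 32, with n = 4.
Posterior ∝ λ^6e^(−6λ) · λ^32e^(−4λ) = λ^38e^(−10λ), i.e. Gamma(shape=39, rate=10).
The mode of a Gamma(a, b) with a ≥ 1 (shape–rate) is (a−1)/b = 38/10 ≈ 3.800.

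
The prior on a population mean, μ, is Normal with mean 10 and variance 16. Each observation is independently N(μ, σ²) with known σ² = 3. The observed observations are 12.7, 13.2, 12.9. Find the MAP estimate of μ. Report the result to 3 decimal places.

μ̂_MAP = 12.761

n = 3; x̄ = (12.7 + 13.2 + 12.9)/3 = 38.8/3 = 194/15 ≈ 12.9333.
For a Normal prior and Normal likelihood with known variance, the posterior is Normal; its mode equals its mean, the precision-weighted average.
Prior precision 1/σ₀² = 1/16 = 0.0625; data precision n/σ² = 3/3 = 1.
μ̂ = (0.0625·10 + 1·(194/15)) / (0.0625 + 1) = (1627/120)/1.0625 = 3254/255 ≈ 12.761.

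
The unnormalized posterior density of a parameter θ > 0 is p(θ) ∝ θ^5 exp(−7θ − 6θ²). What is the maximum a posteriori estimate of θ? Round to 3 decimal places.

ℓ'(θ) = 5/θ − 7 − 12θ. Setting this to zero and multiplying by θ: 12θ² + 7θ − 5 = 0.
θ = (−7 + √(7² + 4·12·5)) / (2·12) = (−7 + √289) / 24 = (−7 + 17)/24 = 5/12.
ℓ''(θ) = −5/θ² − 12 < 0, confirming a maximum.

θ̂_MAP = 0.417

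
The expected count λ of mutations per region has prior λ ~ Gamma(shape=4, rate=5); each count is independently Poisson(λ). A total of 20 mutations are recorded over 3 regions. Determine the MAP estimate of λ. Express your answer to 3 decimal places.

λ̂_MAP = 2.875

Σxᵢ = 20, n = 3.
Posterior ∝ λ^3e^(−5λ) · λ^20e^(−3λ) = λ^23e^(−8λ), i.e. Gamma(shape=24, rate=8).
The mode of a Gamma(a, b) with a ≥ 1 (shape–rate) is (a−1)/b = 23/8 ≈ 2.875.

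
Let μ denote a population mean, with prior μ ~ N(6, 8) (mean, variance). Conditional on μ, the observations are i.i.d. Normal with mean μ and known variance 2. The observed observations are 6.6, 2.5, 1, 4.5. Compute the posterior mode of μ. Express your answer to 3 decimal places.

n = 4; x̄ = (6.6 + 2.5 + 1 + 4.5)/4 = 14.6/4 = 3.65.
For a Normal prior and Normal likelihood with known variance, the posterior is Normal; its mode equals its mean, the precision-weighted average.
Prior precision 1/σ₀² = 1/8 = 0.125; data precision n/σ² = 4/2 = 2.
μ̂ = (0.125·6 + 2·3.65) / (0.125 + 2) = 8.05/2.125 = 322/85 ≈ 3.788.

μ̂_MAP = 3.788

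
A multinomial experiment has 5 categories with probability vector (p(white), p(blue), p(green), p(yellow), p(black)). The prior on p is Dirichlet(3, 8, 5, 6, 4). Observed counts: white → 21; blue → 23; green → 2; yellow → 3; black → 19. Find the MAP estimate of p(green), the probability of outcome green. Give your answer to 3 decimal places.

The posterior is Dirichlet(αᵢ + nᵢ) = Dirichlet(24, 31, 7, 9, 23).
For a Dirichlet(a₁,…,a_K) with all aᵢ > 1, the mode has j-th component (aⱼ − 1)/(Σaᵢ − K).
Here Σaᵢ = 94 and K = 5, so p(green) = (7 − 1)/(94 − 5) = 6/89 ≈ 0.067.

MAP estimate of p(green) = 0.067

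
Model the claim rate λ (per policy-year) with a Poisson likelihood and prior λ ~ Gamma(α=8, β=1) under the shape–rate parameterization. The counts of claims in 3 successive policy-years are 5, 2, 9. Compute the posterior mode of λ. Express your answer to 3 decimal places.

λ̂_MAP = 5.750

Σxᵢ = 5+2+9 = 16, with n = 3.
Posterior ∝ λ^7e^(−1λ) · λ^16e^(−3λ) = λ^23e^(−4λ), i.e. Gamma(shape=24, rate=4).
The mode of a Gamma(a, b) with a ≥ 1 (shape–rate) is (a−1)/b = 23/4 ≈ 5.750.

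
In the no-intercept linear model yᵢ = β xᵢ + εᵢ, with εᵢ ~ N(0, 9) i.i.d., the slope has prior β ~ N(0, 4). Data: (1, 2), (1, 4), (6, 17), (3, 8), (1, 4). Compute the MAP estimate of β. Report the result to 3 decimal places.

log p(β | y) = −Σ(yᵢ − βxᵢ)²/(2·9) − β²/(2·4) + const.
Setting the derivative to zero: Σxᵢ(yᵢ − βxᵢ)/9 − β/4 = 0, so β = Σxᵢyᵢ / (Σxᵢ² + σ²/τ²).
Σxᵢyᵢ = 1·2 + 1·4 + 6·17 + 3·8 + 1·4 = 136; Σxᵢ² = 48; σ²/τ² = 2.25.
β̂_MAP = 136 / (48 + 2.25) = 136/50.25 ≈ 2.706.

β̂_MAP = 2.706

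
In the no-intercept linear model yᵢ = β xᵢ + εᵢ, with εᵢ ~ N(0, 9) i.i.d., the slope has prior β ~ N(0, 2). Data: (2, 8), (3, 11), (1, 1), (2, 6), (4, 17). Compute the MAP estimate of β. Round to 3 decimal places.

log p(β | y) = −Σ(yᵢ − βxᵢ)²/(2·9) − β²/(2·2) + const.
Setting the derivative to zero: Σxᵢ(yᵢ − βxᵢ)/9 − β/2 = 0, so β = Σxᵢyᵢ / (Σxᵢ² + σ²/τ²).
Σxᵢyᵢ = 2·8 + 3·11 + 1·1 + 2·6 + 4·17 = 130; Σxᵢ² = 34; σ²/τ² = 4.5.
β̂_MAP = 130 / (34 + 4.5) = 130/38.5 ≈ 3.377.

β̂_MAP = 3.377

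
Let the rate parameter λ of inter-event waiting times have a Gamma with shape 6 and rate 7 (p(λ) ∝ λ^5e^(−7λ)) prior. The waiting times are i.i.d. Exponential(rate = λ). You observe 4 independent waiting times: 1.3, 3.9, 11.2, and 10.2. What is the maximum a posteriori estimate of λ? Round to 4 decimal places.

The Exponential(rate=λ) likelihood is ∝ λ^n e^(−λΣtᵢ). Here n = 4 and Σtᵢ = 1.3 + 3.9 + 11.2 + 10.2 = 26.6.
Posterior ∝ λ^5e^(−7λ) · λ^4e^(−26.6λ) = λ^9e^(−33.6λ), i.e. Gamma(10, 33.6).
Mode = (a−1)/b = 9/33.6 ≈ 0.2679.

λ̂_MAP = 0.2679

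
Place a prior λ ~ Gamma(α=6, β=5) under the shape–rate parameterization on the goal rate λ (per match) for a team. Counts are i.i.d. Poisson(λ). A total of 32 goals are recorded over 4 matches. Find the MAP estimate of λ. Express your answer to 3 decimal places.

λ̂_MAP = 4.111

Σxᵢ = 32, n = 4.
Posterior ∝ λ^5e^(−5λ) · λ^32e^(−4λ) = λ^37e^(−9λ), i.e. Gamma(shape=38, rate=9).
The mode of a Gamma(a, b) with a ≥ 1 (shape–rate) is (a−1)/b = 37/9 ≈ 4.111.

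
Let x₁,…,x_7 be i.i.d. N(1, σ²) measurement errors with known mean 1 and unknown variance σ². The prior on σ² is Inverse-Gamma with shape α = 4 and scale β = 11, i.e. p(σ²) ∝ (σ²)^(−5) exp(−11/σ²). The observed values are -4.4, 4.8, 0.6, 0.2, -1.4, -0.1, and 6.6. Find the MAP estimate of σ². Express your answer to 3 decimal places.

σ̂²_MAP = 6.161

Sum of squared deviations about the known mean: SS = (-4.4−1)² + (4.8−1)² + (0.6−1)² + (0.2−1)² + (-1.4−1)² + (-0.1−1)² + (6.6−1)² = 82.73.
The Normal likelihood contributes (σ²)^(−n/2) exp(−SS/(2σ²)), so the posterior is Inverse-Gamma(α + n/2, β + SS/2) = Inverse-Gamma(7.5, 52.365).
The mode of Inverse-Gamma(a, b) is b/(a+1) = 52.365/8.5 ≈ 6.161.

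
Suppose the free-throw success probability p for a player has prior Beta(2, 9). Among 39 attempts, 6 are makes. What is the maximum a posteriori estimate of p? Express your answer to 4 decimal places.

p̂_MAP = 0.1458

Prior: Beta(2, 9).
Data: 6 successes in 39 trials. The binomial likelihood contributes p^6(1−p)^33, so the posterior is Beta(2+6, 9+33) = Beta(8, 42).
For Beta(a, b) with a, b > 1 the mode is (a−1)/(a+b−2) = 7/48 ≈ 0.1458.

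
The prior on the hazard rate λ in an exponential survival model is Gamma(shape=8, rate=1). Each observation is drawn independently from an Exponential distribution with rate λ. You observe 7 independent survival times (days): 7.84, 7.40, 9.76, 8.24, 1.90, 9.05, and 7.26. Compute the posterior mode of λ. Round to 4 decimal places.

λ̂_MAP = 0.2669

The Exponential(rate=λ) likelihood is ∝ λ^n e^(−λΣtᵢ). Here n = 7 and Σtᵢ = 7.84 + 7.40 + 9.76 + 8.24 + 1.90 + 9.05 + 7.26 = 51.45.
Posterior ∝ λ^7e^(−1λ) · λ^7e^(−51.45λ) = λ^14e^(−52.45λ), i.e. Gamma(15, 52.45).
Mode = (a−1)/b = 14/52.45 ≈ 0.2669.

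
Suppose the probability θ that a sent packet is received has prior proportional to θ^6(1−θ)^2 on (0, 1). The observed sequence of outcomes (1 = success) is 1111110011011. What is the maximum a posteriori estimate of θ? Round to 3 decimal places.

θ̂_MAP = 0.762

The prior density ∝ θ^6(1−θ)^2 is the kernel of Beta(7, 3).
Data: 10 successes in 13 trials (from the sequence). The binomial likelihood contributes θ^10(1−θ)^3, so the posterior is Beta(7+10, 3+3) = Beta(17, 6).
For Beta(a, b) with a, b > 1 the mode is (a−1)/(a+b−2) = 16/21 ≈ 0.762.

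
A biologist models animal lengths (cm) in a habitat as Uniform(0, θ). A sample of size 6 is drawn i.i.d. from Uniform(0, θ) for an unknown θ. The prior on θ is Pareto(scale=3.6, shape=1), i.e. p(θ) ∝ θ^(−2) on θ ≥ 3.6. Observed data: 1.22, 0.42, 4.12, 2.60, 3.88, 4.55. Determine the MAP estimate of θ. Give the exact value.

θ̂_MAP = 4.55

The Uniform(0, θ) likelihood is θ^(−n) for θ ≥ max(xᵢ), zero otherwise. Here max(xᵢ) = 4.55.
Posterior ∝ θ^(−2) · θ^(−6) = θ^(−8) on θ ≥ max(3.6, 4.55) = 4.55.
This density is strictly decreasing in θ, so the posterior mode lies at the lower boundary of the support.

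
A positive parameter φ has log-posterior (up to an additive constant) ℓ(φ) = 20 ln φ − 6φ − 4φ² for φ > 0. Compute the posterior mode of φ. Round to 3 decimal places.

ℓ'(φ) = 20/φ − 6 − 8φ. Setting this to zero and multiplying by φ: 8φ² + 6φ − 20 = 0.
φ = (−6 + √(6² + 4·8·20)) / (2·8) = (−6 + √676) / 16 = (−6 + 26)/16 = 5/4.
ℓ''(φ) = −20/φ² − 8 < 0, confirming a maximum.

φ̂_MAP = 1.250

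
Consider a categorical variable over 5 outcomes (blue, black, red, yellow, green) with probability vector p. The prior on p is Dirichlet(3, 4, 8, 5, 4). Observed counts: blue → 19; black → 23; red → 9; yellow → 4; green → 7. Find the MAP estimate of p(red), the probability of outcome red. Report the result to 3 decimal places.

MAP estimate of p(red) = 0.198

The posterior is Dirichlet(αᵢ + nᵢ) = Dirichlet(22, 27, 17, 9, 11).
For a Dirichlet(a₁,…,a_K) with all aᵢ > 1, the mode has j-th component (aⱼ − 1)/(Σaᵢ − K).
Here Σaᵢ = 86 and K = 5, so p(red) = (17 − 1)/(86 − 5) = 16/81 ≈ 0.198.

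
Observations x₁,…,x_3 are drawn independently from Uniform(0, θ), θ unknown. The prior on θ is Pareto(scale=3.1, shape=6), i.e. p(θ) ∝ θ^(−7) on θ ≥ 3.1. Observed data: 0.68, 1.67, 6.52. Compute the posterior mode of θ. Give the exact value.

θ̂_MAP = 6.52

The Uniform(0, θ) likelihood is θ^(−n) for θ ≥ max(xᵢ), zero otherwise. Here max(xᵢ) = 6.52.
Posterior ∝ θ^(−7) · θ^(−3) = θ^(−10) on θ ≥ max(3.1, 6.52) = 6.52.
This density is strictly decreasing in θ, so the posterior mode lies at the lower boundary of the support.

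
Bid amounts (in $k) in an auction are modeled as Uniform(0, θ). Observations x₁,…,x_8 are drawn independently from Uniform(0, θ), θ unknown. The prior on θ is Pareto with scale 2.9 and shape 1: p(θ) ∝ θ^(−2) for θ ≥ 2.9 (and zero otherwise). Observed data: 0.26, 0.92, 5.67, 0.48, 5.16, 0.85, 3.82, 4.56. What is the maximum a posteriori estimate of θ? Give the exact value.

θ̂_MAP = 5.67

The Uniform(0, θ) likelihood is θ^(−n) for θ ≥ max(xᵢ), zero otherwise. Here max(xᵢ) = 5.67.
Posterior ∝ θ^(−2) · θ^(−8) = θ^(−10) on θ ≥ max(2.9, 5.67) = 5.67.
This density is strictly decreasing in θ, so the posterior mode lies at the lower boundary of the support.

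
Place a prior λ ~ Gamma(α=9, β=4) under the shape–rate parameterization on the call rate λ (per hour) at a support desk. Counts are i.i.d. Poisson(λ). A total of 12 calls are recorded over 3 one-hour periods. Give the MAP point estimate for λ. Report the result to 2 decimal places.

λ̂_MAP = 2.86

Σxᵢ = 12, n = 3.
Posterior ∝ λ^8e^(−4λ) · λ^12e^(−3λ) = λ^20e^(−7λ), i.e. Gamma(shape=21, rate=7).
The mode of a Gamma(a, b) with a ≥ 1 (shape–rate) is (a−1)/b = 20/7 ≈ 2.86.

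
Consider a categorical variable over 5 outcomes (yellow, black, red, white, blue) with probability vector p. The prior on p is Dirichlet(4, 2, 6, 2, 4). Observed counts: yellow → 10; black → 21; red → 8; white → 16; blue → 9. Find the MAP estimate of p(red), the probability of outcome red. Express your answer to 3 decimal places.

The posterior is Dirichlet(αᵢ + nᵢ) = Dirichlet(14, 23, 14, 18, 13).
For a Dirichlet(a₁,…,a_K) with all aᵢ > 1, the mode has j-th component (aⱼ − 1)/(Σaᵢ − K).
Here Σaᵢ = 82 and K = 5, so p(red) = (14 − 1)/(82 − 5) = 13/77 ≈ 0.169.

MAP estimate of p(red) = 0.169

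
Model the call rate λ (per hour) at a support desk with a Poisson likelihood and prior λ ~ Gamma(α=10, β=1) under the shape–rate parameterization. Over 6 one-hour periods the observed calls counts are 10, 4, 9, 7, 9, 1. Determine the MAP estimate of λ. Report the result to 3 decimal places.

Σxᵢ = 10+4+9+7+9+1 = 40, with n = 6.
Posterior ∝ λ^9e^(−1λ) · λ^40e^(−6λ) = λ^49e^(−7λ), i.e. Gamma(shape=50, rate=7).
The mode of a Gamma(a, b) with a ≥ 1 (shape–rate) is (a−1)/b = 49/7 ≈ 7.000.

λ̂_MAP = 7.000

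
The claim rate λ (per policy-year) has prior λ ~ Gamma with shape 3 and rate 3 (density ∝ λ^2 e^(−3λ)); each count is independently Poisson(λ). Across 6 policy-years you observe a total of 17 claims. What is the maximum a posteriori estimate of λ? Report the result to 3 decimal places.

λ̂_MAP = 2.111

Σxᵢ = 17, n = 6.
Posterior ∝ λ^2e^(−3λ) · λ^17e^(−6λ) = λ^19e^(−9λ), i.e. Gamma(shape=20, rate=9).
The mode of a Gamma(a, b) with a ≥ 1 (shape–rate) is (a−1)/b = 19/9 ≈ 2.111.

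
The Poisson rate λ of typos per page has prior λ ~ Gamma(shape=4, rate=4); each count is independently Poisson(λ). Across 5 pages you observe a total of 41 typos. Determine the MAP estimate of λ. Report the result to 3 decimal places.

Σxᵢ = 41, n = 5.
Posterior ∝ λ^3e^(−4λ) · λ^41e^(−5λ) = λ^44e^(−9λ), i.e. Gamma(shape=45, rate=9).
The mode of a Gamma(a, b) with a ≥ 1 (shape–rate) is (a−1)/b = 44/9 ≈ 4.889.

λ̂_MAP = 4.889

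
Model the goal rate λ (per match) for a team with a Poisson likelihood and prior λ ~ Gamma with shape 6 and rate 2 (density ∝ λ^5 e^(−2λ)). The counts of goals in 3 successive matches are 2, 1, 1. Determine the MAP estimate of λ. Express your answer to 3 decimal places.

λ̂_MAP = 1.800

Σxᵢ = 2+1+1 = 4, with n = 3.
Posterior ∝ λ^5e^(−2λ) · λ^4e^(−3λ) = λ^9e^(−5λ), i.e. Gamma(shape=10, rate=5).
The mode of a Gamma(a, b) with a ≥ 1 (shape–rate) is (a−1)/b = 9/5 ≈ 1.800.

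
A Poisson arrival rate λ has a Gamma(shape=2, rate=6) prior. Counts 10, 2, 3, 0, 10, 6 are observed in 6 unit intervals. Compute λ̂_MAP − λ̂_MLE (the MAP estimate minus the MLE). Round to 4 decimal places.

Σxᵢ = 31. Posterior is Gamma(33, 12); MAP = (33−1)/12 = 32/12 ≈ 2.66667.
MLE = x̄ = 31/6 ≈ 5.16667.
Difference = 32/12 − 31/6 = -5/2 ≈ -2.5000.

MAP − MLE = -2.5000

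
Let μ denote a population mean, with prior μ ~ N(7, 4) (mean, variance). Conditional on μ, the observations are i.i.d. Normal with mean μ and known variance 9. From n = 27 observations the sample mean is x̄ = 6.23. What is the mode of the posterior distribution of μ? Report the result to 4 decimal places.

μ̂_MAP = 6.2892

n = 27, x̄ = 6.23.
For a Normal prior and Normal likelihood with known variance, the posterior is Normal; its mode equals its mean, the precision-weighted average.
Prior precision 1/σ₀² = 1/4 = 0.25; data precision n/σ² = 27/9 = 3.
μ̂ = (0.25·7 + 3·6.23) / (0.25 + 3) = 20.44/3.25 = 2044/325 ≈ 6.2892.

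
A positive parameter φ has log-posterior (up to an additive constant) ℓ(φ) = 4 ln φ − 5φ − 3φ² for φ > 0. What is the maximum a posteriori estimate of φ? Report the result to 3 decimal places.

φ̂_MAP = 0.500

ℓ'(φ) = 4/φ − 5 − 6φ. Setting this to zero and multiplying by φ: 6φ² + 5φ − 4 = 0.
φ = (−5 + √(5² + 4·6·4)) / (2·6) = (−5 + √121) / 12 = (−5 + 11)/12 = 1/2.
ℓ''(φ) = −4/φ² − 6 < 0, confirming a maximum.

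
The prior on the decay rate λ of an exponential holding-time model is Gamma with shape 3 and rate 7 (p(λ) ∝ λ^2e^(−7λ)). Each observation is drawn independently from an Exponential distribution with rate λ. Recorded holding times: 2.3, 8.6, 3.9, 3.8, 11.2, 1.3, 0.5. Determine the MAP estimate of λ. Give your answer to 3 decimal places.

λ̂_MAP = 0.233

The Exponential(rate=λ) likelihood is ∝ λ^n e^(−λΣtᵢ). Here n = 7 and Σtᵢ = 2.3 + 8.6 + 3.9 + 3.8 + 11.2 + 1.3 + 0.5 = 31.6.
Posterior ∝ λ^2e^(−7λ) · λ^7e^(−31.6λ) = λ^9e^(−38.6λ), i.e. Gamma(10, 38.6).
Mode = (a−1)/b = 9/38.6 ≈ 0.233.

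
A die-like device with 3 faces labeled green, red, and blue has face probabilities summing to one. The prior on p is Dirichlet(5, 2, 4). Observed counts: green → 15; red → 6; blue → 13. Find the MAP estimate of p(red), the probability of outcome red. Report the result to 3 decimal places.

MAP estimate of p(red) = 0.167

The posterior is Dirichlet(αᵢ + nᵢ) = Dirichlet(20, 8, 17).
For a Dirichlet(a₁,…,a_K) with all aᵢ > 1, the mode has j-th component (aⱼ − 1)/(Σaᵢ − K).
Here Σaᵢ = 45 and K = 3, so p(red) = (8 − 1)/(45 − 3) = 7/42 ≈ 0.167.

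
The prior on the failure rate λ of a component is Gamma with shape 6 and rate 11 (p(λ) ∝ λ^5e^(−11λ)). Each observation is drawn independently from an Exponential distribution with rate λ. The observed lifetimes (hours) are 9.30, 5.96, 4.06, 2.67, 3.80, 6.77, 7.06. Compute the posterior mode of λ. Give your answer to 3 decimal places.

λ̂_MAP = 0.237

The Exponential(rate=λ) likelihood is ∝ λ^n e^(−λΣtᵢ). Here n = 7 and Σtᵢ = 9.30 + 5.96 + 4.06 + 2.67 + 3.80 + 6.77 + 7.06 = 39.62.
Posterior ∝ λ^5e^(−11λ) · λ^7e^(−39.62λ) = λ^12e^(−50.62λ), i.e. Gamma(13, 50.62).
Mode = (a−1)/b = 12/50.62 ≈ 0.237.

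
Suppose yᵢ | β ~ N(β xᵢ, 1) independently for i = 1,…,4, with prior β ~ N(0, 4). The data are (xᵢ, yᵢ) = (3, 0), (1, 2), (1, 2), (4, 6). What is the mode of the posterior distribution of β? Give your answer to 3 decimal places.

β̂_MAP = 1.028

log p(β | y) = −Σ(yᵢ − βxᵢ)²/(2·1) − β²/(2·4) + const.
Setting the derivative to zero: Σxᵢ(yᵢ − βxᵢ)/1 − β/4 = 0, so β = Σxᵢyᵢ / (Σxᵢ² + σ²/τ²).
Σxᵢyᵢ = 3·0 + 1·2 + 1·2 + 4·6 = 28; Σxᵢ² = 27; σ²/τ² = 0.25.
β̂_MAP = 28 / (27 + 0.25) = 28/27.25 ≈ 1.028.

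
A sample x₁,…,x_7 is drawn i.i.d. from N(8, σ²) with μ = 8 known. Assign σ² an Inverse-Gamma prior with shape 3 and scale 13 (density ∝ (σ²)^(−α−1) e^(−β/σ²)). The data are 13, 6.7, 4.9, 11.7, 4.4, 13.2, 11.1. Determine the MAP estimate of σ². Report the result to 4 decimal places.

Sum of squared deviations about the known mean: SS = (13−8)² + (6.7−8)² + (4.9−8)² + (11.7−8)² + (4.4−8)² + (13.2−8)² + (11.1−8)² = 99.6.
The Normal likelihood contributes (σ²)^(−n/2) exp(−SS/(2σ²)), so the posterior is Inverse-Gamma(α + n/2, β + SS/2) = Inverse-Gamma(6.5, 62.8).
The mode of Inverse-Gamma(a, b) is b/(a+1) = 62.8/7.5 ≈ 8.3733.

σ̂²_MAP = 8.3733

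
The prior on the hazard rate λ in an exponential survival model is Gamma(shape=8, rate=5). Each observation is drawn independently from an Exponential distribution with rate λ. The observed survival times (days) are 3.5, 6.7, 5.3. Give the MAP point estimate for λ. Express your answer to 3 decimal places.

The Exponential(rate=λ) likelihood is ∝ λ^n e^(−λΣtᵢ). Here n = 3 and Σtᵢ = 3.5 + 6.7 + 5.3 = 15.5.
Posterior ∝ λ^7e^(−5λ) · λ^3e^(−15.5λ) = λ^10e^(−20.5λ), i.e. Gamma(11, 20.5).
Mode = (a−1)/b = 10/20.5 ≈ 0.488.

λ̂_MAP = 0.488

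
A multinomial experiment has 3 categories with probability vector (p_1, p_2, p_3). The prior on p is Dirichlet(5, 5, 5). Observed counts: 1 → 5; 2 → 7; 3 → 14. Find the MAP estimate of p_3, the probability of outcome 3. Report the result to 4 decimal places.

The posterior is Dirichlet(αᵢ + nᵢ) = Dirichlet(10, 12, 19).
For a Dirichlet(a₁,…,a_K) with all aᵢ > 1, the mode has j-th component (aⱼ − 1)/(Σaᵢ − K).
Here Σaᵢ = 41 and K = 3, so p_3 = (19 − 1)/(41 − 3) = 18/38 ≈ 0.4737.

MAP estimate: 0.4737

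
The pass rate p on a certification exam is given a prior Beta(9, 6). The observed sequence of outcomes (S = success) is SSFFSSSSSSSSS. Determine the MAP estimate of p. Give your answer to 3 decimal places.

p̂_MAP = 0.731

Prior: Beta(9, 6).
Data: 11 successes in 13 trials (from the sequence). The binomial likelihood contributes p^11(1−p)^2, so the posterior is Beta(9+11, 6+2) = Beta(20, 8).
For Beta(a, b) with a, b > 1 the mode is (a−1)/(a+b−2) = 19/26 ≈ 0.731.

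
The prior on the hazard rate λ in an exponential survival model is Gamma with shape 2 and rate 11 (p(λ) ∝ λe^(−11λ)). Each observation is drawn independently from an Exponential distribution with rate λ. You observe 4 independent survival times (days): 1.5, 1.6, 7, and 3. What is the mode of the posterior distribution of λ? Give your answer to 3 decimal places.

The Exponential(rate=λ) likelihood is ∝ λ^n e^(−λΣtᵢ). Here n = 4 and Σtᵢ = 1.5 + 1.6 + 7 + 3 = 13.1.
Posterior ∝ λe^(−11λ) · λ^4e^(−13.1λ) = λ^5e^(−24.1λ), i.e. Gamma(6, 24.1).
Mode = (a−1)/b = 5/24.1 ≈ 0.207.

λ̂_MAP = 0.207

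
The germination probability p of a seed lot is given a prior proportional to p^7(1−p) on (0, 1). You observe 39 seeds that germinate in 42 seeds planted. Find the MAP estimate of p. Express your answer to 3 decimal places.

The prior density ∝ p^7(1−p)^1 is the kernel of Beta(8, 2).
Data: 39 successes in 42 trials. The binomial likelihood contributes p^39(1−p)^3, so the posterior is Beta(8+39, 2+3) = Beta(47, 5).
For Beta(a, b) with a, b > 1 the mode is (a−1)/(a+b−2) = 46/50 ≈ 0.920.

p̂_MAP = 0.920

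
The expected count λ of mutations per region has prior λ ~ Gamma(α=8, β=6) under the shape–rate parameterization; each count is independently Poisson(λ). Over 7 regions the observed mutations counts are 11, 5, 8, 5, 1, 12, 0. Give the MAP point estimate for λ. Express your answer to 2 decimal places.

Σxᵢ = 11+5+8+5+1+12+0 = 42, with n = 7.
Posterior ∝ λ^7e^(−6λ) · λ^42e^(−7λ) = λ^49e^(−13λ), i.e. Gamma(shape=50, rate=13).
The mode of a Gamma(a, b) with a ≥ 1 (shape–rate) is (a−1)/b = 49/13 ≈ 3.77.

λ̂_MAP = 3.77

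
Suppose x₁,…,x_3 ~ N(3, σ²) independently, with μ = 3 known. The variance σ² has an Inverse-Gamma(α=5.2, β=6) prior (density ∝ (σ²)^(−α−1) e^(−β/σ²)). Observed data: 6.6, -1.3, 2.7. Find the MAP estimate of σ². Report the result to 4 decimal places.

σ̂²_MAP = 2.8273

Sum of squared deviations about the known mean: SS = (6.6−3)² + (-1.3−3)² + (2.7−3)² = 31.54.
The Normal likelihood contributes (σ²)^(−n/2) exp(−SS/(2σ²)), so the posterior is Inverse-Gamma(α + n/2, β + SS/2) = Inverse-Gamma(6.7, 21.77).
The mode of Inverse-Gamma(a, b) is b/(a+1) = 21.77/7.7 ≈ 2.8273.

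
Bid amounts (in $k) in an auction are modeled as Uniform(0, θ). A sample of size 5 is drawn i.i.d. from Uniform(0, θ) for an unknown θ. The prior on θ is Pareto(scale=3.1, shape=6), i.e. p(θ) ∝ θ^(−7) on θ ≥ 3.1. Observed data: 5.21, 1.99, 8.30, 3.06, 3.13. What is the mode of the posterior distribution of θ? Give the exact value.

The Uniform(0, θ) likelihood is θ^(−n) for θ ≥ max(xᵢ), zero otherwise. Here max(xᵢ) = 8.30.
Posterior ∝ θ^(−7) · θ^(−5) = θ^(−12) on θ ≥ max(3.1, 8.30) = 8.30.
This density is strictly decreasing in θ, so the posterior mode lies at the lower boundary of the support.

θ̂_MAP = 8.30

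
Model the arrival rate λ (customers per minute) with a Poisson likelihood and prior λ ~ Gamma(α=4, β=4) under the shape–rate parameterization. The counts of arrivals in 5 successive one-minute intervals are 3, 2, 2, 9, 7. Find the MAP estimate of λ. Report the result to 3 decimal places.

Σxᵢ = 3+2+2+9+7 = 23, with n = 5.
Posterior ∝ λ^3e^(−4λ) · λ^23e^(−5λ) = λ^26e^(−9λ), i.e. Gamma(shape=27, rate=9).
The mode of a Gamma(a, b) with a ≥ 1 (shape–rate) is (a−1)/b = 26/9 ≈ 2.889.

λ̂_MAP = 2.889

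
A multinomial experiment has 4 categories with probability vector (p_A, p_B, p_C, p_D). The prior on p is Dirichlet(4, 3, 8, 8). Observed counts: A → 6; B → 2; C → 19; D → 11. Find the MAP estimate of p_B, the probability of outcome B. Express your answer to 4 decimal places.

MAP estimate of p_B = 0.0702

The posterior is Dirichlet(αᵢ + nᵢ) = Dirichlet(10, 5, 27, 19).
For a Dirichlet(a₁,…,a_K) with all aᵢ > 1, the mode has j-th component (aⱼ − 1)/(Σaᵢ − K).
Here Σaᵢ = 61 and K = 4, so p_B = (5 − 1)/(61 − 4) = 4/57 ≈ 0.0702.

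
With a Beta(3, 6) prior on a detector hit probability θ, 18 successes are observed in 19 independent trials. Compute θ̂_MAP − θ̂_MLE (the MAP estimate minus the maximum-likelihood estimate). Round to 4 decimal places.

Posterior is Beta(21, 7); MAP = (21−1)/(28−2) = 20/26 ≈ 0.76923.
MLE ignores the prior: θ̂_MLE = k/n = 18/19 ≈ 0.94737.
Difference = 20/26 − 18/19 = -44/247 ≈ -0.1781.

MAP − MLE = -0.1781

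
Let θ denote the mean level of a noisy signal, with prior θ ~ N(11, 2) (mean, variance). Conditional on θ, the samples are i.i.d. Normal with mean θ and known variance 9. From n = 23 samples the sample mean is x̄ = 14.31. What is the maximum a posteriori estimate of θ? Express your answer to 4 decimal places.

n = 23, x̄ = 14.31.
For a Normal prior and Normal likelihood with known variance, the posterior is Normal; its mode equals its mean, the precision-weighted average.
Prior precision 1/σ₀² = 1/2 = 0.5; data precision n/σ² = 23/9.
θ̂ = (0.5·11 + (23/9)·14.31) / (0.5 + 23/9) = 42.07/(55/18) = 37863/2750 ≈ 13.7684.

θ̂_MAP = 13.7684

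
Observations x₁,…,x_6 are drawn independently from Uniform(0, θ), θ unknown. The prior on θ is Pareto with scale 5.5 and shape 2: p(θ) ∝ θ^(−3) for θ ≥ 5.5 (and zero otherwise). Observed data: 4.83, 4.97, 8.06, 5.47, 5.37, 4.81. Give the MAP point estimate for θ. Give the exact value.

θ̂_MAP = 8.06

The Uniform(0, θ) likelihood is θ^(−n) for θ ≥ max(xᵢ), zero otherwise. Here max(xᵢ) = 8.06.
Posterior ∝ θ^(−3) · θ^(−6) = θ^(−9) on θ ≥ max(5.5, 8.06) = 8.06.
This density is strictly decreasing in θ, so the posterior mode lies at the lower boundary of the support.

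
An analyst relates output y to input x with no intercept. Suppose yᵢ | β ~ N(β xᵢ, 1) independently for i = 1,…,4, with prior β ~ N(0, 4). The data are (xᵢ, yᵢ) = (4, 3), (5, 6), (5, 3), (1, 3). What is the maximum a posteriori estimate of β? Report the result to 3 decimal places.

log p(β | y) = −Σ(yᵢ − βxᵢ)²/(2·1) − β²/(2·4) + const.
Setting the derivative to zero: Σxᵢ(yᵢ − βxᵢ)/1 − β/4 = 0, so β = Σxᵢyᵢ / (Σxᵢ² + σ²/τ²).
Σxᵢyᵢ = 4·3 + 5·6 + 5·3 + 1·3 = 60; Σxᵢ² = 67; σ²/τ² = 0.25.
β̂_MAP = 60 / (67 + 0.25) = 60/67.25 ≈ 0.892.

β̂_MAP = 0.892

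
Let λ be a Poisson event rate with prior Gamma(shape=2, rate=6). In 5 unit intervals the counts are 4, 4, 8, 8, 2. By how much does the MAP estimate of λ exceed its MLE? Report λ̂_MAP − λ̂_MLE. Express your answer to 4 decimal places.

Σxᵢ = 26. Posterior is Gamma(28, 11); MAP = (28−1)/11 = 27/11 ≈ 2.45455.
MLE = x̄ = 26/5 ≈ 5.20000.
Difference = 27/11 − 26/5 = -151/55 ≈ -2.7455.

MAP − MLE = -2.7455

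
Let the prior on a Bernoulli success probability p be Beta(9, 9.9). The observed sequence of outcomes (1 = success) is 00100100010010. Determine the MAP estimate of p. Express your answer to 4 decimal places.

Prior: Beta(9, 9.9).
Data: 4 successes in 14 trials (from the sequence). The binomial likelihood contributes p^4(1−p)^10, so the posterior is Beta(9+4, 9.9+10) = Beta(13, 19.9).
For Beta(a, b) with a, b > 1 the mode is (a−1)/(a+b−2) = 12/30.9 ≈ 0.3883.

p̂_MAP = 0.3883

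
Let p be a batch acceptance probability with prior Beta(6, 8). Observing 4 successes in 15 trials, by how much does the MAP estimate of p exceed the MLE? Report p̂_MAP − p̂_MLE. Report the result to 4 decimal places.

Posterior is Beta(10, 19); MAP = (10−1)/(29−2) = 9/27 ≈ 0.33333.
MLE ignores the prior: p̂_MLE = k/n = 4/15 ≈ 0.26667.
Difference = 9/27 − 4/15 = 1/15 ≈ 0.0667.

MAP − MLE = 0.0667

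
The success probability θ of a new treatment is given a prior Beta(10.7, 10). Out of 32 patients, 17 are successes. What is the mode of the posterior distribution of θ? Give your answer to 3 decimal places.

θ̂_MAP = 0.527

Prior: Beta(10.7, 10).
Data: 17 successes in 32 trials. The binomial likelihood contributes θ^17(1−θ)^15, so the posterior is Beta(10.7+17, 10+15) = Beta(27.7, 25).
For Beta(a, b) with a, b > 1 the mode is (a−1)/(a+b−2) = 26.7/50.7 ≈ 0.527.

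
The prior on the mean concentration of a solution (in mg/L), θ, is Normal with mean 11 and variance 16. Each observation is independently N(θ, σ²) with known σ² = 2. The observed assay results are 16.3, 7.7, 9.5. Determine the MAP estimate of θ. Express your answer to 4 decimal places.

n = 3; x̄ = (16.3 + 7.7 + 9.5)/3 = 33.5/3 = 67/6 ≈ 11.1667.
For a Normal prior and Normal likelihood with known variance, the posterior is Normal; its mode equals its mean, the precision-weighted average.
Prior precision 1/σ₀² = 1/16 = 0.0625; data precision n/σ² = 3/2 = 1.5.
θ̂ = (0.0625·11 + 1.5·(67/6)) / (0.0625 + 1.5) = 17.4375/1.5625 = 11.1600.

θ̂_MAP = 11.1600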